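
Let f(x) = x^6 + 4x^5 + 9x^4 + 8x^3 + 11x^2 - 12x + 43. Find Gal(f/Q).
6T1: C_6

The polynomial f is an irreducible sextic over Q, so G = Gal(f/Q) is one of the 16 transitive subgroups 6T1, ..., 6T16 of S_6. The discriminant of f is -18046378835968, which is not a perfect square, so G is not contained in A_6. The transitive groups of degree 6 not contained in A_6 are: C_6 (6T1, order 6), S_3 (6T2, order 6), D_6 (6T3, order 12), C_3 x S_3 (6T5, order 18), A_4 x C_2 (6T6, order 24), S_4 (6T8, order 24), S_3 x S_3 (6T9, order 36), S_4 x C_2 (6T11, order 48), (S_3 x S_3) : C_2 (6T13, order 72), PGL(2,5) (6T14, order 120), S_6 (6T16, order 720). By Dedekind's theorem, for a prime p not dividing disc(f) the degrees of the irreducible factors of f mod p form the cycle type of an element of G. Factoring f modulo the 37 such primes p <= 167 (skipping 2, 7, which divide the discriminant), each new pattern first appears at: mod 3: f = (x^6 + x^5 + 2x^3 + 2x^2 + 1), pattern 6; mod 11: f = (x^3 + 10x + 8)(x^3 + 4x^2 + 10x + 4), pattern 3+3; mod 13: f = (x^2 + 3x + 6)(x^2 + 5x + 8)(x^2 + 9x + 12), pattern 2+2+2; mod 29: f = (x + 4)(x + 12)(x + 15)(x + 18)(x + 20)(x + 22), pattern 1+1+1+1+1+1. No other pattern occurs in this range, so the set of observed cycle types is {6, 3+3, 2+2+2, 1+1+1+1+1+1}. The candidates containing elements of all these cycle types are C_6 (6T1) of order 6, D_6 (6T3) of order 12, C_3 x S_3 (6T5) of order 18, A_4 x C_2 (6T6) of order 24, S_3 x S_3 (6T9) of order 36, S_4 x C_2 (6T11) of order 48, (S_3 x S_3) : C_2 (6T13) of order 72, PGL(2,5) (6T14) of order 120, S_6 (6T16) of order 720; the others are excluded. The observed types are precisely the cycle types that occur in C_6 (6T1). Each of the other remaining candidates has further cycle types, and by the Chebotarev density theorem the matching factorization patterns would occur for a proportion of primes equal to their share of the group: D_6 (6T3) additionally contains elements of type 2+2+1+1 (3 of its 12 elements, about 25% of primes); C_3 x S_3 (6T5) additionally contains elements of type 3+1+1+1 (4 of its 18 elements, about 22% of primes); A_4 x C_2 (6T6) additionally contains elements of type 2+2+1+1, 2+1+1+1+1 (6 of its 24 elements, about 25% of primes); S_3 x S_3 (6T9) additionally contains elements of type 3+1+1+1, 2+2+1+1 (13 of its 36 elements, about 36% of primes); S_4 x C_2 (6T11) additionally contains elements of type 4+2, 4+1+1, 2+2+1+1, 2+1+1+1+1 (24 of its 48 elements, about 50% of primes); (S_3 x S_3) : C_2 (6T13) additionally contains elements of type 4+2, 3+2+1, 3+1+1+1, 2+2+1+1, 2+1+1+1+1 (49 of its 72 elements, about 68% of primes); PGL(2,5) (6T14) additionally contains elements of type 5+1, 4+1+1, 2+2+1+1 (69 of its 120 elements, about 58% of primes); S_6 (6T16) additionally contains elements of type 5+1, 4+2, 4+1+1, 3+2+1, 3+1+1+1, 2+2+1+1, 2+1+1+1+1 (544 of its 720 elements, about 76% of primes). None of the 37 primes tested shows any such pattern (for each of these groups the chance of that is below 10^-4), which rules them out. Hence G = C_6 (6T1), of order 6.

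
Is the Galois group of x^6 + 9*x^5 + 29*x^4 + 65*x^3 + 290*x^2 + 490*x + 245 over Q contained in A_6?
Yes

The polynomial is irreducible of degree 6 over Q. Its discriminant is 598116723780625 = 24456425^2, a perfect square. A Galois group lies in the alternating group exactly when the discriminant is a square in Q, so the Galois group ((C_3 x C_3) : C_4) is contained in A_6.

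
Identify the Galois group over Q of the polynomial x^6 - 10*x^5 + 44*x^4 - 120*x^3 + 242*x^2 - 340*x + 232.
S_4 (also written S4-)

The polynomial f is an irreducible sextic over Q, so G = Gal(f/Q) is one of the 16 transitive subgroups 6T1, ..., 6T16 of S_6. The discriminant of f is -4014080000, which is not a perfect square, so G is not contained in A_6. The transitive groups of degree 6 not contained in A_6 are: C_6 (6T1, order 6), S_3 (6T2, order 6), D_6 (6T3, order 12), C_3 x S_3 (6T5, order 18), A_4 x C_2 (6T6, order 24), S_4 (6T8, order 24), S_3 x S_3 (6T9, order 36), S_4 x C_2 (6T11, order 48), (S_3 x S_3) : C_2 (6T13, order 72), PGL(2,5) (6T14, order 120), S_6 (6T16, order 720). By Dedekind's theorem, for a prime p not dividing disc(f) the degrees of the irreducible factors of f mod p form the cycle type of an element of G. Factoring f modulo the 22 such primes p <= 97 (skipping 2, 5, 7, which divide the discriminant), each new pattern first appears at: mod 3: f = (x^3 + 2x + 1)(x^3 + 2x^2 + 1), pattern 3+3; mod 13: f = (x + 5)(x + 10)(x^4 + x^3 + 5x^2 + 2x + 1), pattern 4+1+1; mod 37: f = (x^2 + 10x + 30)(x^2 + 26x + 6)(x^2 + 28x + 35), pattern 2+2+2; mod 43: f = (x + 1)(x + 25)(x^2 + 19x + 25)(x^2 + 31x + 40), pattern 2+2+1+1. No other pattern occurs in this range, so the set of observed cycle types is {3+3, 4+1+1, 2+2+2, 2+2+1+1}. The candidates containing elements of all these cycle types are S_4 (6T8) of order 24, S_4 x C_2 (6T11) of order 48, PGL(2,5) (6T14) of order 120, S_6 (6T16) of order 720; the others are excluded. The observed types are precisely the cycle types that occur in S_4 (6T8) (apart from the identity). Each of the other remaining candidates has further cycle types, and by the Chebotarev density theorem the matching factorization patterns would occur for a proportion of primes equal to their share of the group: S_4 x C_2 (6T11) additionally contains elements of type 6, 4+2, 2+1+1+1+1 (17 of its 48 elements, about 35% of primes); PGL(2,5) (6T14) additionally contains elements of type 6, 5+1 (44 of its 120 elements, about 37% of primes); S_6 (6T16) additionally contains elements of type 6, 5+1, 4+2, 3+2+1, 3+1+1+1, 2+1+1+1+1 (529 of its 720 elements, about 73% of primes). None of the 22 primes tested shows any such pattern (for each of these groups the chance of that is below 10^-4), which rules them out. Hence G = S_4 (6T8), of order 24.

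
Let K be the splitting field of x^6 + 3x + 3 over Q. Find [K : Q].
The degree of the splitting field over Q equals the order of the Galois group, so first determine the group. The polynomial f is an irreducible sextic over Q, so G = Gal(f/Q) is one of the 16 transitive subgroups 6T1, ..., 6T16 of S_6. The discriminant of f is -9059283, which is not a perfect square, so G is not contained in A_6. The transitive groups of degree 6 not contained in A_6 are: C_6 (6T1, order 6), S_3 (6T2, order 6), D_6 (6T3, order 12), C_3 x S_3 (6T5, order 18), A_4 x C_2 (6T6, order 24), S_4 (6T8, order 24), S_3 x S_3 (6T9, order 36), S_4 x C_2 (6T11, order 48), (S_3 x S_3) : C_2 (6T13, order 72), PGL(2,5) (6T14, order 120), S_6 (6T16, order 720). By Dedekind's theorem, for a prime p not dividing disc(f) the degrees of the irreducible factors of f mod p form the cycle type of an element of G. Factoring f modulo the 28 such primes p <= 127 (skipping 3, 17, 43, which divide the discriminant), each new pattern first appears at: mod 2: f = (x^6 + x + 1), pattern 6; mod 7: f = (x + 6)(x^2 + 3x + 6)(x^3 + 5x^2 + x + 3), pattern 3+2+1; mod 11: f = (x^2 + 2x + 2)(x^4 + 9x^3 + 2x^2 + 7), pattern 4+2; mod 13: f = (x + 5)(x + 10)(x^2 + x + 3)(x^2 + 10x + 6), pattern 2+2+1+1; mod 61: f = (x + 2)(x + 4)(x + 10)(x + 21)(x^2 + 24x + 50), pattern 2+1+1+1+1; mod 97: f = (x + 10)(x + 12)(x + 49)(x^3 + 26x^2 + 60x + 34), pattern 3+1+1+1; mod 113: f = (x^2 + 4x + 10)(x^2 + 45x + 105)(x^2 + 64x + 72), pattern 2+2+2; mod 127: f = (x^3 + 39x^2 + 18x + 106)(x^3 + 88x^2 + 106x + 18), pattern 3+3. No other pattern occurs in this range, so the set of observed cycle types is {6, 3+2+1, 4+2, 2+2+1+1, 2+1+1+1+1, 3+1+1+1, 2+2+2, 3+3}. The candidates containing elements of all these cycle types are (S_3 x S_3) : C_2 (6T13) of order 72, S_6 (6T16) of order 720; the others are excluded. The observed types are precisely the cycle types that occur in (S_3 x S_3) : C_2 (6T13) (apart from the identity). Each of the other remaining candidates has further cycle types, and by the Chebotarev density theorem the matching factorization patterns would occur for a proportion of primes equal to their share of the group: S_6 (6T16) additionally contains elements of type 5+1, 4+1+1 (234 of its 720 elements, about 32% of primes). None of the 28 primes tested shows any such pattern (for each of these groups the chance of that is below 10^-4), which rules them out. Hence G = (S_3 x S_3) : C_2 (6T13), of order 72. The Galois group (S_3 x S_3) : C_2 (6T13) has order 72, so the splitting field has degree 72 over Q.

72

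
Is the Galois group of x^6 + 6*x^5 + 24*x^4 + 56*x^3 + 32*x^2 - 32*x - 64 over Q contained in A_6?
No

The polynomial is irreducible of degree 6 over Q. Its discriminant is 870211913777152, which is not a perfect square. A Galois group lies in the alternating group exactly when the discriminant is a square in Q, so the Galois group (S_4) is not contained in A_6.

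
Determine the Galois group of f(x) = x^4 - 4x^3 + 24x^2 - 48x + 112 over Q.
The polynomial is an irreducible quartic over Q and its discriminant is 12845056 = 3584^2, a perfect square, so the Galois group is contained in A_4. The resolvent cubic y^3 - 24*y^2 - 256*y + 6656 is irreducible over Q. An irreducible resolvent with square discriminant gives A_4.

A_4 (also written A4)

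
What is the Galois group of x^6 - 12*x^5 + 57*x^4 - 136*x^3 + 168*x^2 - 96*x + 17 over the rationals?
The polynomial f is an irreducible sextic over Q, so G = Gal(f/Q) is one of the 16 transitive subgroups 6T1, ..., 6T16 of S_6. The discriminant of f is -419904, which is not a perfect square, so G is not contained in A_6. The transitive groups of degree 6 not contained in A_6 are: C_6 (6T1, order 6), S_3 (6T2, order 6), D_6 (6T3, order 12), C_3 x S_3 (6T5, order 18), A_4 x C_2 (6T6, order 24), S_4 (6T8, order 24), S_3 x S_3 (6T9, order 36), S_4 x C_2 (6T11, order 48), (S_3 x S_3) : C_2 (6T13, order 72), PGL(2,5) (6T14, order 120), S_6 (6T16, order 720). By Dedekind's theorem, for a prime p not dividing disc(f) the degrees of the irreducible factors of f mod p form the cycle type of an element of G. Factoring f modulo the 33 such primes p <= 149 (skipping 2, 3, which divide the discriminant), each new pattern first appears at: mod 5: f = (x^3 + 2x + 1)(x^3 + 3x^2 + 2), pattern 3+3; mod 7: f = (x^6 + 2x^5 + x^4 + 4x^3 + 2x + 3), pattern 6; mod 17: f = (x)(x + 13)(x^2 + 13x + 10)(x^2 + 13x + 16), pattern 2+2+1+1; mod 19: f = (x + 4)(x + 5)(x + 10)(x + 11)(x^2 + 15x + 10), pattern 2+1+1+1+1; mod 71: f = (x^2 + 67x + 44)(x^2 + 67x + 49)(x^2 + 67x + 58), pattern 2+2+2. No other pattern occurs in this range, so the set of observed cycle types is {3+3, 6, 2+2+1+1, 2+1+1+1+1, 2+2+2}. The candidates containing elements of all these cycle types are A_4 x C_2 (6T6) of order 24, S_4 x C_2 (6T11) of order 48, (S_3 x S_3) : C_2 (6T13) of order 72, S_6 (6T16) of order 720; the others are excluded. The observed types are precisely the cycle types that occur in A_4 x C_2 (6T6) (apart from the identity). Each of the other remaining candidates has further cycle types, and by the Chebotarev density theorem the matching factorization patterns would occur for a proportion of primes equal to their share of the group: S_4 x C_2 (6T11) additionally contains elements of type 4+2, 4+1+1 (12 of its 48 elements, about 25% of primes); (S_3 x S_3) : C_2 (6T13) additionally contains elements of type 4+2, 3+2+1, 3+1+1+1 (34 of its 72 elements, about 47% of primes); S_6 (6T16) additionally contains elements of type 5+1, 4+2, 4+1+1, 3+2+1, 3+1+1+1 (484 of its 720 elements, about 67% of primes). None of the 33 primes tested shows any such pattern (for each of these groups the chance of that is below 10^-4), which rules them out. Hence G = A_4 x C_2 (6T6), of order 24.

A_4 x C_2 (also written A4xC2)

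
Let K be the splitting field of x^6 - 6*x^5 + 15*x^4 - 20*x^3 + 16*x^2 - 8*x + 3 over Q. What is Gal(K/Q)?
The polynomial f is an irreducible sextic over Q, so G = Gal(f/Q) is one of the 16 transitive subgroups 6T1, ..., 6T16 of S_6. The discriminant of f is -61504, which is not a perfect square, so G is not contained in A_6. The transitive groups of degree 6 not contained in A_6 are: C_6 (6T1, order 6), S_3 (6T2, order 6), D_6 (6T3, order 12), C_3 x S_3 (6T5, order 18), A_4 x C_2 (6T6, order 24), S_4 (6T8, order 24), S_3 x S_3 (6T9, order 36), S_4 x C_2 (6T11, order 48), (S_3 x S_3) : C_2 (6T13, order 72), PGL(2,5) (6T14, order 120), S_6 (6T16, order 720). By Dedekind's theorem, for a prime p not dividing disc(f) the degrees of the irreducible factors of f mod p form the cycle type of an element of G. Factoring f modulo the 17 such primes p <= 67 (skipping 2, 31, which divide the discriminant), each new pattern first appears at: mod 3: f = (x)(x + 1)(x^4 + 2x^3 + x^2 + 1), pattern 4+1+1; mod 5: f = (x^3 + 4x + 3)(x^3 + 4x^2 + x + 1), pattern 3+3; mod 7: f = (x^6 + x^5 + x^4 + x^3 + 2x^2 + 6x + 3), pattern 6; mod 11: f = (x^2 + 8x + 9)(x^2 + 9x + 10)(x^2 + 10x + 7), pattern 2+2+2; mod 13: f = (x^2 + 11x + 7)(x^4 + 9x^3 + 8x + 6), pattern 4+2; mod 37: f = (x + 4)(x + 31)(x^2 + 7x + 8)(x^2 + 26x + 26), pattern 2+2+1+1; mod 47: f = (x + 4)(x + 8)(x + 37)(x + 41)(x^2 + 45x + 13), pattern 2+1+1+1+1. No other pattern occurs in this range, so the set of observed cycle types is {4+1+1, 3+3, 6, 2+2+2, 4+2, 2+2+1+1, 2+1+1+1+1}. The candidates containing elements of all these cycle types are S_4 x C_2 (6T11) of order 48, S_6 (6T16) of order 720; the others are excluded. The observed types are precisely the cycle types that occur in S_4 x C_2 (6T11) (apart from the identity). Each of the other remaining candidates has further cycle types, and by the Chebotarev density theorem the matching factorization patterns would occur for a proportion of primes equal to their share of the group: S_6 (6T16) additionally contains elements of type 5+1, 3+2+1, 3+1+1+1 (304 of its 720 elements, about 42% of primes). None of the 17 primes tested shows any such pattern (for each of these groups the chance of that is below 10^-4), which rules them out. Hence G = S_4 x C_2 (6T11), of order 48.

S_4 x C_2 (also written S4xC2)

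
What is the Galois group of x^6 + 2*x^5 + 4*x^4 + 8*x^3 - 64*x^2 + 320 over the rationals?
The polynomial f is an irreducible sextic over Q, so G = Gal(f/Q) is one of the 16 transitive subgroups 6T1, ..., 6T16 of S_6. The discriminant of f is 564385546240000 = 23756800^2, a perfect square, so G is contained in A_6. The transitive groups of degree 6 contained in A_6 are: A_4 (6T4, order 12), S_4 (6T7, order 24), (C_3 x C_3) : C_4 (6T10, order 36), PSL(2,5) (6T12, order 60), A_6 (6T15, order 360). By Dedekind's theorem, for a prime p not dividing disc(f) the degrees of the irreducible factors of f mod p form the cycle type of an element of G. Factoring f modulo the 19 such primes p <= 79 (skipping 2, 5, 29, which divide the discriminant), each new pattern first appears at: mod 3: f = (x^2 + 1)(x^4 + 2x^3 + 2), pattern 4+2; mod 11: f = (x^3 + 5x^2 + 9x + 3)(x^3 + 8x^2 + 10x + 4), pattern 3+3; mod 19: f = (x + 3)(x + 5)(x^2 + 5x + 15)(x^2 + 8x + 1), pattern 2+2+1+1; mod 61: f = (x + 9)(x + 23)(x + 56)(x^3 + 36x^2 + 22x + 38), pattern 3+1+1+1. No other pattern occurs in this range, so the set of observed cycle types is {4+2, 3+3, 2+2+1+1, 3+1+1+1}. The candidates containing elements of all these cycle types are (C_3 x C_3) : C_4 (6T10) of order 36, A_6 (6T15) of order 360; the others are excluded. The observed types are precisely the cycle types that occur in (C_3 x C_3) : C_4 (6T10) (apart from the identity). Each of the other remaining candidates has further cycle types, and by the Chebotarev density theorem the matching factorization patterns would occur for a proportion of primes equal to their share of the group: A_6 (6T15) additionally contains elements of type 5+1 (144 of its 360 elements, about 40% of primes). None of the 19 primes tested shows any such pattern (for each of these groups the chance of that is below 10^-4), which rules them out. Hence G = (C_3 x C_3) : C_4 (6T10), of order 36.

(C_3 x C_3) : C_4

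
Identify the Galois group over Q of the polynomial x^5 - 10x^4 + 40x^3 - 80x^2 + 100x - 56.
The polynomial f is an irreducible quintic over Q, so G = Gal(f/Q) is a transitive subgroup of S_5: one of C_5 (5T1, order 5), D_5 (5T2, order 10), F_20 (5T3, order 20), A_5 (5T4, order 60) or S_5 (5T5, order 120). The discriminant of f is 1024000000 = 32000^2, a perfect square, so G is contained in A_5. The transitive groups of degree 5 contained in A_5 are: C_5 (5T1, order 5), D_5 (5T2, order 10), A_5 (5T4, order 60). By Dedekind's theorem, for a prime p not dividing disc(f) the degrees of the irreducible factors of f mod p form the cycle type of an element of G. Factoring f modulo the 2 such primes p <= 7 (skipping 2, 5, which divide the discriminant), each new pattern first appears at: mod 3: f = (x^5 + 2x^4 + x^3 + x^2 + x + 1), pattern 5; mod 7: f = (x)(x + 1)(x^3 + 3x^2 + 2x + 2), pattern 3+1+1. No other pattern occurs in this range, so the set of observed cycle types is {5, 3+1+1}. Among the candidates above, the only group containing elements of all these cycle types is A_5 (5T4) — each of C_5 (5T1), D_5 (5T2) lacks at least one of them. Hence G = A_5 (5T4), of order 60.

A_5, the alternating group on 5 letters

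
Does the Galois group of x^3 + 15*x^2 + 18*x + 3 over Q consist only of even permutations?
Yes

The polynomial is irreducible of degree 3 over Q. Its discriminant is 23409 = 153^2, a perfect square. A Galois group lies in the alternating group exactly when the discriminant is a square in Q, so the Galois group (C_3) is contained in A_3.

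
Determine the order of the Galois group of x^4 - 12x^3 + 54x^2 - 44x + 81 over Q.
12

The degree of the splitting field over Q equals the order of the Galois group, so first determine the group. The polynomial is an irreducible quartic over Q and its discriminant is 1358954496 = 36864^2, a perfect square, so the Galois group is contained in A_4. The resolvent cubic y^3 - 54*y^2 + 204*y + 3896 is irreducible over Q. An irreducible resolvent with square discriminant gives A_4. The Galois group A_4 (4T4) has order 12, so the splitting field has degree 12 over Q.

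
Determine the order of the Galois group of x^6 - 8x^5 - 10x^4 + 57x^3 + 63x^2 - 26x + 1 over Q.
60

The degree of the splitting field over Q equals the order of the Galois group, so first determine the group. The polynomial f is an irreducible sextic over Q, so G = Gal(f/Q) is one of the 16 transitive subgroups 6T1, ..., 6T16 of S_6. The discriminant of f is 3646117689361 = 1909481^2, a perfect square, so G is contained in A_6. The transitive groups of degree 6 contained in A_6 are: A_4 (6T4, order 12), S_4 (6T7, order 24), (C_3 x C_3) : C_4 (6T10, order 36), PSL(2,5) (6T12, order 60), A_6 (6T15, order 360). By Dedekind's theorem, for a prime p not dividing disc(f) the degrees of the irreducible factors of f mod p form the cycle type of an element of G. Factoring f modulo the 21 such primes p <= 83 (skipping 7, 19, which divide the discriminant), each new pattern first appears at: mod 2: f = (x + 1)(x^5 + x^4 + x^3 + x + 1), pattern 5+1; mod 11: f = (x^3 + 4x^2 + 3x + 6)(x^3 + 10x^2 + 2x + 2), pattern 3+3; mod 61: f = (x + 36)(x + 59)(x^2 + 40x + 1)(x^2 + 40x + 11), pattern 2+2+1+1. No other pattern occurs in this range, so the set of observed cycle types is {5+1, 3+3, 2+2+1+1}. The candidates containing elements of all these cycle types are PSL(2,5) (6T12) of order 60, A_6 (6T15) of order 360; the others are excluded. The observed types are precisely the cycle types that occur in PSL(2,5) (6T12) (apart from the identity). Each of the other remaining candidates has further cycle types, and by the Chebotarev density theorem the matching factorization patterns would occur for a proportion of primes equal to their share of the group: A_6 (6T15) additionally contains elements of type 4+2, 3+1+1+1 (130 of its 360 elements, about 36% of primes). None of the 21 primes tested shows any such pattern (for each of these groups the chance of that is below 10^-4), which rules them out. Hence G = PSL(2,5) (6T12), of order 60. The Galois group PSL(2,5) (6T12) has order 60, so the splitting field has degree 60 over Q.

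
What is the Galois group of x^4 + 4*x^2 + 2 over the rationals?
The polynomial is an irreducible quartic over Q and its discriminant is 2048, which is not a perfect square, so the Galois group is not contained in A_4. The resolvent cubic y^3 - 4*y^2 - 8*y + 32 has exactly one rational root, so the Galois group is C_4 or D_4. The quartic becomes reducible over Q(sqrt(disc)), so the group is C_4.

4T1: C_4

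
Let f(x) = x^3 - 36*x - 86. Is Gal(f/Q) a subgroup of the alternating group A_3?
No

The polynomial is irreducible of degree 3 over Q. Its discriminant is -13068, which is not a perfect square. A Galois group lies in the alternating group exactly when the discriminant is a square in Q, so the Galois group (S_3) is not contained in A_3.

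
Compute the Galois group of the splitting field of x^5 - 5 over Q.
F_20 (also written F20)

The polynomial f is an irreducible quintic over Q, so G = Gal(f/Q) is a transitive subgroup of S_5: one of C_5 (5T1, order 5), D_5 (5T2, order 10), F_20 (5T3, order 20), A_5 (5T4, order 60) or S_5 (5T5, order 120). The discriminant of f is 1953125, which is not a perfect square, so G is not contained in A_5. The transitive groups of degree 5 not contained in A_5 are: F_20 (5T3, order 20), S_5 (5T5, order 120). By Dedekind's theorem, for a prime p not dividing disc(f) the degrees of the irreducible factors of f mod p form the cycle type of an element of G. Factoring f modulo the 18 such primes p <= 67 (skipping 5, which divides the discriminant), each new pattern first appears at: mod 2: f = (x + 1)(x^4 + x^3 + x^2 + x + 1), pattern 4+1; mod 11: f = (x^5 + 6), pattern 5; mod 19: f = (x + 13)(x^2 + 11x + 17)(x^2 + 14x + 17), pattern 2+2+1; mod 31: f = (x + 3)(x + 6)(x + 12)(x + 17)(x + 24), pattern 1+1+1+1+1. No other pattern occurs in this range, so the set of observed cycle types is {4+1, 5, 2+2+1, 1+1+1+1+1}. The candidates containing elements of all these cycle types are F_20 (5T3) of order 20, S_5 (5T5) of order 120; the others are excluded. The observed types are precisely the cycle types that occur in F_20 (5T3). Each of the other remaining candidates has further cycle types, and by the Chebotarev density theorem the matching factorization patterns would occur for a proportion of primes equal to their share of the group: S_5 (5T5) additionally contains elements of type 3+2, 3+1+1, 2+1+1+1 (50 of its 120 elements, about 42% of primes). None of the 18 primes tested shows any such pattern (for each of these groups the chance of that is below 10^-4), which rules them out. Hence G = F_20 (5T3), of order 20.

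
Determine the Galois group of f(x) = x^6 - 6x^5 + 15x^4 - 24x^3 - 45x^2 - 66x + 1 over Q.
The polynomial f is an irreducible sextic over Q, so G = Gal(f/Q) is one of the 16 transitive subgroups 6T1, ..., 6T16 of S_6. The discriminant of f is 5114284084297728, which is not a perfect square, so G is not contained in A_6. The transitive groups of degree 6 not contained in A_6 are: C_6 (6T1, order 6), S_3 (6T2, order 6), D_6 (6T3, order 12), C_3 x S_3 (6T5, order 18), A_4 x C_2 (6T6, order 24), S_4 (6T8, order 24), S_3 x S_3 (6T9, order 36), S_4 x C_2 (6T11, order 48), (S_3 x S_3) : C_2 (6T13, order 72), PGL(2,5) (6T14, order 120), S_6 (6T16, order 720). By Dedekind's theorem, for a prime p not dividing disc(f) the degrees of the irreducible factors of f mod p form the cycle type of an element of G. Factoring f modulo the 79 such primes p <= 431 (skipping 2, 3, 31, 59, which divide the discriminant), each new pattern first appears at: mod 5: f = (x^2 + 2x + 4)(x^2 + 3x + 4)(x^2 + 4x + 1), pattern 2+2+2; mod 7: f = (x^3 + 4x^2 + 3)(x^3 + 4x^2 + 6x + 5), pattern 3+3; mod 13: f = (x^6 + 7x^5 + 2x^4 + 2x^3 + 7x^2 + 12x + 1), pattern 6; mod 17: f = (x + 1)(x + 15)(x^2 + 13x + 9)(x^2 + 16x + 16), pattern 2+2+1+1; mod 127: f = (x + 6)(x + 23)(x + 46)(x + 93)(x + 95)(x + 112), pattern 1+1+1+1+1+1. No other pattern occurs in this range, so the set of observed cycle types is {2+2+2, 3+3, 6, 2+2+1+1, 1+1+1+1+1+1}. The candidates containing elements of all these cycle types are D_6 (6T3) of order 12, A_4 x C_2 (6T6) of order 24, S_3 x S_3 (6T9) of order 36, S_4 x C_2 (6T11) of order 48, (S_3 x S_3) : C_2 (6T13) of order 72, PGL(2,5) (6T14) of order 120, S_6 (6T16) of order 720; the others are excluded. The observed types are precisely the cycle types that occur in D_6 (6T3). Each of the other remaining candidates has further cycle types, and by the Chebotarev density theorem the matching factorization patterns would occur for a proportion of primes equal to their share of the group: A_4 x C_2 (6T6) additionally contains elements of type 2+1+1+1+1 (3 of its 24 elements, about 12% of primes); S_3 x S_3 (6T9) additionally contains elements of type 3+1+1+1 (4 of its 36 elements, about 11% of primes); S_4 x C_2 (6T11) additionally contains elements of type 4+2, 4+1+1, 2+1+1+1+1 (15 of its 48 elements, about 31% of primes); (S_3 x S_3) : C_2 (6T13) additionally contains elements of type 4+2, 3+2+1, 3+1+1+1, 2+1+1+1+1 (40 of its 72 elements, about 56% of primes); PGL(2,5) (6T14) additionally contains elements of type 5+1, 4+1+1 (54 of its 120 elements, about 45% of primes); S_6 (6T16) additionally contains elements of type 5+1, 4+2, 4+1+1, 3+2+1, 3+1+1+1, 2+1+1+1+1 (499 of its 720 elements, about 69% of primes). None of the 79 primes tested shows any such pattern (for each of these groups the chance of that is below 10^-4), which rules them out. Hence G = D_6 (6T3), of order 12.

6T3: D_6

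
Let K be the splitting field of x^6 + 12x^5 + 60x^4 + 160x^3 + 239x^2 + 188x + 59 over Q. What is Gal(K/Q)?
S_4 (order 24)

The polynomial f is an irreducible sextic over Q, so G = Gal(f/Q) is one of the 16 transitive subgroups 6T1, ..., 6T16 of S_6. The discriminant of f is 33856 = 184^2, a perfect square, so G is contained in A_6. The transitive groups of degree 6 contained in A_6 are: A_4 (6T4, order 12), S_4 (6T7, order 24), (C_3 x C_3) : C_4 (6T10, order 36), PSL(2,5) (6T12, order 60), A_6 (6T15, order 360). By Dedekind's theorem, for a prime p not dividing disc(f) the degrees of the irreducible factors of f mod p form the cycle type of an element of G. Factoring f modulo the 79 such primes p <= 419 (skipping 2, 23, which divide the discriminant), each new pattern first appears at: mod 3: f = (x^3 + x^2 + 2)(x^3 + 2x^2 + x + 1), pattern 3+3; mod 5: f = (x^2 + 4x + 2)(x^4 + 3x^3 + x^2 + 2), pattern 4+2; mod 19: f = (x + 7)(x + 16)(x^2 + 13x + 18)(x^2 + 14x + 1), pattern 2+2+1+1; mod 223: f = (x + 18)(x + 59)(x + 80)(x + 147)(x + 168)(x + 209), pattern 1+1+1+1+1+1. No other pattern occurs in this range, so the set of observed cycle types is {3+3, 4+2, 2+2+1+1, 1+1+1+1+1+1}. The candidates containing elements of all these cycle types are S_4 (6T7) of order 24, (C_3 x C_3) : C_4 (6T10) of order 36, A_6 (6T15) of order 360; the others are excluded. The observed types are precisely the cycle types that occur in S_4 (6T7). Each of the other remaining candidates has further cycle types, and by the Chebotarev density theorem the matching factorization patterns would occur for a proportion of primes equal to their share of the group: (C_3 x C_3) : C_4 (6T10) additionally contains elements of type 3+1+1+1 (4 of its 36 elements, about 11% of primes); A_6 (6T15) additionally contains elements of type 5+1, 3+1+1+1 (184 of its 360 elements, about 51% of primes). None of the 79 primes tested shows any such pattern (for each of these groups the chance of that is below 10^-4), which rules them out. Hence G = S_4 (6T7), of order 24.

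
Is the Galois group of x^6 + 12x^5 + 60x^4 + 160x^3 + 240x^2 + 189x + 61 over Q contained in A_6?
The polynomial is irreducible of degree 6 over Q. Its discriminant is -9059283, which is not a perfect square. A Galois group lies in the alternating group exactly when the discriminant is a square in Q, so the Galois group ((S_3 x S_3) : C_2) is not contained in A_6.

No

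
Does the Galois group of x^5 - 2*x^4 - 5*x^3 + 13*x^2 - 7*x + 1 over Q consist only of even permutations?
The polynomial is irreducible of degree 5 over Q. Its discriminant is 14641 = 121^2, a perfect square. A Galois group lies in the alternating group exactly when the discriminant is a square in Q, so the Galois group (C_5) is contained in A_5.

Yes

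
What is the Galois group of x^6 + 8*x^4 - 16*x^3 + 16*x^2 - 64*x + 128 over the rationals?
The polynomial f is an irreducible sextic over Q, so G = Gal(f/Q) is one of the 16 transitive subgroups 6T1, ..., 6T16 of S_6. The discriminant of f is -201485505789952, which is not a perfect square, so G is not contained in A_6. The transitive groups of degree 6 not contained in A_6 are: C_6 (6T1, order 6), S_3 (6T2, order 6), D_6 (6T3, order 12), C_3 x S_3 (6T5, order 18), A_4 x C_2 (6T6, order 24), S_4 (6T8, order 24), S_3 x S_3 (6T9, order 36), S_4 x C_2 (6T11, order 48), (S_3 x S_3) : C_2 (6T13, order 72), PGL(2,5) (6T14, order 120), S_6 (6T16, order 720). By Dedekind's theorem, for a prime p not dividing disc(f) the degrees of the irreducible factors of f mod p form the cycle type of an element of G. Factoring f modulo the 29 such primes p <= 113 (skipping 2, which divides the discriminant), each new pattern first appears at: mod 3: f = (x^6 + 2x^4 + 2x^3 + x^2 + 2x + 2), pattern 6; mod 5: f = (x + 2)(x^2 + 3x + 3)(x^3 + 4x + 3), pattern 3+2+1; mod 7: f = (x^2 + 2x + 3)(x^4 + 5x^3 + 2x^2 + 3), pattern 4+2; mod 17: f = (x^3 + 4x + 7)(x^3 + 4x + 11), pattern 3+3; mod 19: f = (x^2 + 6x + 10)(x^2 + 14x + 1)(x^2 + 18x + 9), pattern 2+2+2; mod 37: f = (x + 6)(x + 32)(x^2 + 5x + 29)(x^2 + 31x + 3), pattern 2+2+1+1; mod 41: f = (x + 7)(x + 37)(x + 38)(x^3 + 4x + 23), pattern 3+1+1+1; mod 113: f = (x + 67)(x + 68)(x + 71)(x + 91)(x^2 + 42x + 73), pattern 2+1+1+1+1. No other pattern occurs in this range, so the set of observed cycle types is {6, 3+2+1, 4+2, 3+3, 2+2+2, 2+2+1+1, 3+1+1+1, 2+1+1+1+1}. The candidates containing elements of all these cycle types are (S_3 x S_3) : C_2 (6T13) of order 72, S_6 (6T16) of order 720; the others are excluded. The observed types are precisely the cycle types that occur in (S_3 x S_3) : C_2 (6T13) (apart from the identity). Each of the other remaining candidates has further cycle types, and by the Chebotarev density theorem the matching factorization patterns would occur for a proportion of primes equal to their share of the group: S_6 (6T16) additionally contains elements of type 5+1, 4+1+1 (234 of its 720 elements, about 32% of primes). None of the 29 primes tested shows any such pattern (for each of these groups the chance of that is below 10^-4), which rules them out. Hence G = (S_3 x S_3) : C_2 (6T13), of order 72.

(S_3 x S_3) : C_2 (also written G72)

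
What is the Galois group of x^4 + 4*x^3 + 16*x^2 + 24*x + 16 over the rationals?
The polynomial is an irreducible quartic over Q and its discriminant is 512000, which is not a perfect square, so the Galois group is not contained in A_4. The resolvent cubic y^3 - 16*y^2 + 32*y + 192 has exactly one rational root, so the Galois group is C_4 or D_4. The quartic becomes reducible over Q(sqrt(disc)), so the group is C_4.

C_4, the cyclic group of order 4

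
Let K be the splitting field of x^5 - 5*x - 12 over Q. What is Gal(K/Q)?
The polynomial f is an irreducible quintic over Q, so G = Gal(f/Q) is a transitive subgroup of S_5: one of C_5 (5T1, order 5), D_5 (5T2, order 10), F_20 (5T3, order 20), A_5 (5T4, order 60) or S_5 (5T5, order 120). The discriminant of f is 64000000 = 8000^2, a perfect square, so G is contained in A_5. The transitive groups of degree 5 contained in A_5 are: C_5 (5T1, order 5), D_5 (5T2, order 10), A_5 (5T4, order 60). By Dedekind's theorem, for a prime p not dividing disc(f) the degrees of the irreducible factors of f mod p form the cycle type of an element of G. Factoring f modulo the 23 such primes p <= 97 (skipping 2, 5, which divide the discriminant), each new pattern first appears at: mod 3: f = (x)(x^2 + x + 2)(x^2 + 2x + 2), pattern 2+2+1; mod 7: f = (x^5 + 2x + 2), pattern 5. No other pattern occurs in this range, so the set of observed cycle types is {2+2+1, 5}. The candidates containing elements of all these cycle types are D_5 (5T2) of order 10, A_5 (5T4) of order 60; the others are excluded. The observed types are precisely the cycle types that occur in D_5 (5T2) (apart from the identity). Each of the other remaining candidates has further cycle types, and by the Chebotarev density theorem the matching factorization patterns would occur for a proportion of primes equal to their share of the group: A_5 (5T4) additionally contains elements of type 3+1+1 (20 of its 60 elements, about 33% of primes). None of the 23 primes tested shows any such pattern (for each of these groups the chance of that is below 10^-4), which rules them out. Hence G = D_5 (5T2), of order 10.

D_5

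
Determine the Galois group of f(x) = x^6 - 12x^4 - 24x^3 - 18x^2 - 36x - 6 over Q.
The polynomial f is an irreducible sextic over Q, so G = Gal(f/Q) is one of the 16 transitive subgroups 6T1, ..., 6T16 of S_6. The discriminant of f is 32289945753600, which is not a perfect square, so G is not contained in A_6. The transitive groups of degree 6 not contained in A_6 are: C_6 (6T1, order 6), S_3 (6T2, order 6), D_6 (6T3, order 12), C_3 x S_3 (6T5, order 18), A_4 x C_2 (6T6, order 24), S_4 (6T8, order 24), S_3 x S_3 (6T9, order 36), S_4 x C_2 (6T11, order 48), (S_3 x S_3) : C_2 (6T13, order 72), PGL(2,5) (6T14, order 120), S_6 (6T16, order 720). By Dedekind's theorem, for a prime p not dividing disc(f) the degrees of the irreducible factors of f mod p form the cycle type of an element of G. Factoring f modulo the 14 such primes p <= 59 (skipping 2, 3, 5, which divide the discriminant), each new pattern first appears at: mod 7: f = (x^6 + 2x^4 + 4x^3 + 3x^2 + 6x + 1), pattern 6; mod 19: f = (x + 5)(x + 15)(x + 18)(x^3 + 9x + 13), pattern 3+1+1+1; mod 23: f = (x + 3)(x + 16)(x^2 + 7x + 7)(x^2 + 20x + 16), pattern 2+2+1+1; mod 31: f = (x^2 + 6x + 3)(x^2 + 9x + 2)(x^2 + 16x + 30), pattern 2+2+2; mod 43: f = (x^3 + 15x + 23)(x^3 + 16x + 39), pattern 3+3. No other pattern occurs in this range, so the set of observed cycle types is {6, 3+1+1+1, 2+2+1+1, 2+2+2, 3+3}. The candidates containing elements of all these cycle types are S_3 x S_3 (6T9) of order 36, (S_3 x S_3) : C_2 (6T13) of order 72, S_6 (6T16) of order 720; the others are excluded. The observed types are precisely the cycle types that occur in S_3 x S_3 (6T9) (apart from the identity). Each of the other remaining candidates has further cycle types, and by the Chebotarev density theorem the matching factorization patterns would occur for a proportion of primes equal to their share of the group: (S_3 x S_3) : C_2 (6T13) additionally contains elements of type 4+2, 3+2+1, 2+1+1+1+1 (36 of its 72 elements, about 50% of primes); S_6 (6T16) additionally contains elements of type 5+1, 4+2, 4+1+1, 3+2+1, 2+1+1+1+1 (459 of its 720 elements, about 64% of primes). None of the 14 primes tested shows any such pattern (for each of these groups the chance of that is below 10^-4), which rules them out. Hence G = S_3 x S_3 (6T9), of order 36.

S_3 x S_3 (order 36)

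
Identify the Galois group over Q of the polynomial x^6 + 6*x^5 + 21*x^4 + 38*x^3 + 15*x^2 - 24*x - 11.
S_3 x S_3, the direct product S_3 x S_3 in its degree-6 action

The polynomial f is an irreducible sextic over Q, so G = Gal(f/Q) is one of the 16 transitive subgroups 6T1, ..., 6T16 of S_6. The discriminant of f is 14154124032, which is not a perfect square, so G is not contained in A_6. The transitive groups of degree 6 not contained in A_6 are: C_6 (6T1, order 6), S_3 (6T2, order 6), D_6 (6T3, order 12), C_3 x S_3 (6T5, order 18), A_4 x C_2 (6T6, order 24), S_4 (6T8, order 24), S_3 x S_3 (6T9, order 36), S_4 x C_2 (6T11, order 48), (S_3 x S_3) : C_2 (6T13, order 72), PGL(2,5) (6T14, order 120), S_6 (6T16, order 720). By Dedekind's theorem, for a prime p not dividing disc(f) the degrees of the irreducible factors of f mod p form the cycle type of an element of G. Factoring f modulo the 22 such primes p <= 97 (skipping 2, 3, 53, which divide the discriminant), each new pattern first appears at: mod 5: f = (x^6 + x^5 + x^4 + 3x^3 + x + 4), pattern 6; mod 11: f = (x)(x + 4)(x^2 + 3x + 10)(x^2 + 10x + 6), pattern 2+2+1+1; mod 13: f = (x + 8)(x + 10)(x + 11)(x^3 + 3x^2 + 7x + 6), pattern 3+1+1+1; mod 31: f = (x^2 + x + 18)(x^2 + 9x + 25)(x^2 + 27x + 9), pattern 2+2+2; mod 97: f = (x^3 + 3x^2 + 36x + 21)(x^3 + 3x^2 + 73x + 78), pattern 3+3. No other pattern occurs in this range, so the set of observed cycle types is {6, 2+2+1+1, 3+1+1+1, 2+2+2, 3+3}. The candidates containing elements of all these cycle types are S_3 x S_3 (6T9) of order 36, (S_3 x S_3) : C_2 (6T13) of order 72, S_6 (6T16) of order 720; the others are excluded. The observed types are precisely the cycle types that occur in S_3 x S_3 (6T9) (apart from the identity). Each of the other remaining candidates has further cycle types, and by the Chebotarev density theorem the matching factorization patterns would occur for a proportion of primes equal to their share of the group: (S_3 x S_3) : C_2 (6T13) additionally contains elements of type 4+2, 3+2+1, 2+1+1+1+1 (36 of its 72 elements, about 50% of primes); S_6 (6T16) additionally contains elements of type 5+1, 4+2, 4+1+1, 3+2+1, 2+1+1+1+1 (459 of its 720 elements, about 64% of primes). None of the 22 primes tested shows any such pattern (for each of these groups the chance of that is below 10^-4), which rules them out. Hence G = S_3 x S_3 (6T9), of order 36.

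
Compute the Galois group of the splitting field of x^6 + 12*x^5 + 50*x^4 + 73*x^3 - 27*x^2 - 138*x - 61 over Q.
6T12: PSL(2,5)

The polynomial f is an irreducible sextic over Q, so G = Gal(f/Q) is one of the 16 transitive subgroups 6T1, ..., 6T16 of S_6. The discriminant of f is 30991489 = 5567^2, a perfect square, so G is contained in A_6. The transitive groups of degree 6 contained in A_6 are: A_4 (6T4, order 12), S_4 (6T7, order 24), (C_3 x C_3) : C_4 (6T10, order 36), PSL(2,5) (6T12, order 60), A_6 (6T15, order 360). By Dedekind's theorem, for a prime p not dividing disc(f) the degrees of the irreducible factors of f mod p form the cycle type of an element of G. Factoring f modulo the 21 such primes p <= 79 (skipping 19, which divides the discriminant), each new pattern first appears at: mod 2: f = (x + 1)(x^5 + x^4 + x^3 + x + 1), pattern 5+1; mod 7: f = (x^3 + x^2 + 3x + 5)(x^3 + 4x^2 + x + 6), pattern 3+3; mod 61: f = (x)(x + 39)(x^2 + 15x + 13)(x^2 + 19x + 12), pattern 2+2+1+1. No other pattern occurs in this range, so the set of observed cycle types is {5+1, 3+3, 2+2+1+1}. The candidates containing elements of all these cycle types are PSL(2,5) (6T12) of order 60, A_6 (6T15) of order 360; the others are excluded. The observed types are precisely the cycle types that occur in PSL(2,5) (6T12) (apart from the identity). Each of the other remaining candidates has further cycle types, and by the Chebotarev density theorem the matching factorization patterns would occur for a proportion of primes equal to their share of the group: A_6 (6T15) additionally contains elements of type 4+2, 3+1+1+1 (130 of its 360 elements, about 36% of primes). None of the 21 primes tested shows any such pattern (for each of these groups the chance of that is below 10^-4), which rules them out. Hence G = PSL(2,5) (6T12), of order 60.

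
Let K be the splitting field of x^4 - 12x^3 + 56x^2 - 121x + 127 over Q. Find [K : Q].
24

The degree of the splitting field over Q equals the order of the Galois group, so first determine the group. The polynomial is an irreducible quartic over Q and its discriminant is 3693541, which is not a perfect square, so the Galois group is not contained in A_4. The resolvent cubic y^3 - 56*y^2 + 944*y - 4481 is irreducible over Q. An irreducible resolvent with non-square discriminant gives S_4. The Galois group S_4 (4T5) has order 24, so the splitting field has degree 24 over Q.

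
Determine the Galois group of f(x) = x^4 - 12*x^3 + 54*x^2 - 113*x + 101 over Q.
The polynomial is an irreducible quartic over Q and its discriminant is 15125, which is not a perfect square, so the Galois group is not contained in A_4. The resolvent cubic y^3 - 54*y^2 + 952*y - 5497 has exactly one rational root, so the Galois group is C_4 or D_4. The quartic becomes reducible over Q(sqrt(disc)), so the group is C_4.

C_4, the cyclic group of order 4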